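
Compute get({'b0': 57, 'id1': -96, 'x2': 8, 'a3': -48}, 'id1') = -96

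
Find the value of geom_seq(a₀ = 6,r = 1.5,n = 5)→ [6.0, 9.0, 13.5, 20.25, 30.375]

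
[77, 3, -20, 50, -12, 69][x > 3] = keep x where x > 3: 77✓, 3✗, -20✗, 50✓, -12✗, 69✓
= [77, 50, 69]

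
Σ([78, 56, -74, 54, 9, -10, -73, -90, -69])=78 + 56 + (-74) + 54 + 9 + (-10) + (-73) + (-90) + (-69)
= -119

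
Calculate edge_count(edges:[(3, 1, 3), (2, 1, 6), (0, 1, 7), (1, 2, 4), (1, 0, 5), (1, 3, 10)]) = 6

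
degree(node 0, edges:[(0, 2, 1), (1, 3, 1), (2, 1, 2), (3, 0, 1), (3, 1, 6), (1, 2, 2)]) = 2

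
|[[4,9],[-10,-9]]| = (4)*(-9) - (9)*(-10)
= 54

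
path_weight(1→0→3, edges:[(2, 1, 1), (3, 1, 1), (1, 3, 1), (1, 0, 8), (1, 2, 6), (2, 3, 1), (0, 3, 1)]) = 9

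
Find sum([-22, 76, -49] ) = 5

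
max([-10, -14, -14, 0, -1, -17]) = 0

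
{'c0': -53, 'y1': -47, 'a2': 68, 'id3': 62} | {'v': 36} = {'c0': -53, 'y1': -47, 'a2': 68, 'id3': 62, 'v': 36}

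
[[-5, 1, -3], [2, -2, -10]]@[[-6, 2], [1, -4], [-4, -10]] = C[0][0] = (-5)*(-6) + (1)*(1) + (-3)*(-4) = 43
C[0][1] = (-5)*(2) + (1)*(-4) + (-3)*(-10) = 16
C[1][0] = (2)*(-6) + (-2)*(1) + (-10)*(-4) = 26
C[1][1] = (2)*(2) + (-2)*(-4) + (-10)*(-10) = 112
= [[43, 16], [26, 112]]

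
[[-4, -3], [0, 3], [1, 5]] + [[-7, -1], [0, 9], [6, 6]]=[[-11, -4], [0, 12], [7, 11]]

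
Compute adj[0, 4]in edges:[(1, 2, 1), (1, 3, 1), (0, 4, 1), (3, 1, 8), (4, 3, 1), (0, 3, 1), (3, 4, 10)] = 1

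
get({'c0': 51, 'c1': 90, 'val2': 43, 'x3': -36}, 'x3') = -36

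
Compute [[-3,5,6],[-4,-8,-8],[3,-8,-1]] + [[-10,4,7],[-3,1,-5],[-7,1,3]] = [[-13, 9, 13], [-7, -7, -13], [-4, -7, 2]]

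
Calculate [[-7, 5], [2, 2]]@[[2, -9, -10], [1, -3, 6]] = C[0][0] = (-7)*(2) + (5)*(1) = -9
C[0][1] = (-7)*(-9) + (5)*(-3) = 48
C[0][2] = (-7)*(-10) + (5)*(6) = 100
C[1][0] = (2)*(2) + (2)*(1) = 6
C[1][1] = (2)*(-9) + (2)*(-3) = -24
C[1][2] = (2)*(-10) + (2)*(6) = -8
= [[-9, 48, 100], [6, -24, -8]]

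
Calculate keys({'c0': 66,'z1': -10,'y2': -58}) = ['c0', 'z1', 'y2']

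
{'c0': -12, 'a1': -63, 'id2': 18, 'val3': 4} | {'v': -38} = {'c0': -12, 'a1': -63, 'id2': 18, 'val3': 4, 'v': -38}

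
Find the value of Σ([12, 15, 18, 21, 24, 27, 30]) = 12 + 15 + 18 + 21 + 24 + 27 + 30
= 147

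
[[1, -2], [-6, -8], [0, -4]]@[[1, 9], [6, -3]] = [[-11, 15], [-54, -30], [-24, 12]]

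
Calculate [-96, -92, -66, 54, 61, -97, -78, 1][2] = -66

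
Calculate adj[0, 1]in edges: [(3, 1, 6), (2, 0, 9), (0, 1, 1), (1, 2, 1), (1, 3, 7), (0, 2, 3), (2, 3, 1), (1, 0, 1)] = 1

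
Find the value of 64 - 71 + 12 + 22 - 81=-54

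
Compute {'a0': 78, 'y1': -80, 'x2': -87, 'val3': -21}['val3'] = -21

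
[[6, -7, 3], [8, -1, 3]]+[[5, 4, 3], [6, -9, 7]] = [[11, -3, 6], [14, -10, 10]]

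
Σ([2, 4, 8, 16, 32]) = 2 + 4 + 8 + 16 + 32
= 62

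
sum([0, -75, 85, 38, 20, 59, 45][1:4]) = slice → [-75, 85, 38]
(-75) + 85 + 38
= 48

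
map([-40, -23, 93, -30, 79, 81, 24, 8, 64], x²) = (-40)²=1600, (-23)²=529, (93)²=8649, (-30)²=900, (79)²=6241, (81)²=6561, (24)²=576, (8)²=64, (64)²=4096
= [1600, 529, 8649, 900, 6241, 6561, 576, 64, 4096]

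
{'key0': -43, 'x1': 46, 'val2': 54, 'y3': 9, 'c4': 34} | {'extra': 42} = {'key0': -43, 'x1': 46, 'val2': 54, 'y3': 9, 'c4': 34, 'extra': 42}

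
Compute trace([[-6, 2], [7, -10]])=diagonal: (-6) + (-10)
= -16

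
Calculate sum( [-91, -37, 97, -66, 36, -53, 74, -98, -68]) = -206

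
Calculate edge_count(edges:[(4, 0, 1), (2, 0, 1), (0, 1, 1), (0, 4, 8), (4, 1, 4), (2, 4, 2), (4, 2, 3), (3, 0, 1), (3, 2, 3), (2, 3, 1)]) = 10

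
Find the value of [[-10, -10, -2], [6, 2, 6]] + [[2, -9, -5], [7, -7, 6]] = [[-8, -19, -7], [13, -5, 12]]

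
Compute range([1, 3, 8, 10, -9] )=19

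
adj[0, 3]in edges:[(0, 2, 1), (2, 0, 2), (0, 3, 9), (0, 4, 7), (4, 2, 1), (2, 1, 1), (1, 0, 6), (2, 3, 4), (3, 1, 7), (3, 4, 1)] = 9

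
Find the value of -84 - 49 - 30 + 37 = -126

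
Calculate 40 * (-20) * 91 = -72800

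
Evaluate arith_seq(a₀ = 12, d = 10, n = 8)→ [12, 22, 32, 42, 52, 62, 72, 82]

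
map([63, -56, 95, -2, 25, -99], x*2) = 63*2=126, -56*2=-112, 95*2=190, -2*2=-4, 25*2=50, -99*2=-198
= [126, -112, 190, -4, 50, -198]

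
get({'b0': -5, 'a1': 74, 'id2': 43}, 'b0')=-5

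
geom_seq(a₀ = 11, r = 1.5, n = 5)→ [11.0, 16.5, 24.75, 37.125, 55.6875]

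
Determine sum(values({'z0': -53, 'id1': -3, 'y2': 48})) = -8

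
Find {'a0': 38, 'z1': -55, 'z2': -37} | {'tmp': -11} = {'a0': 38, 'z1': -55, 'z2': -37, 'tmp': -11}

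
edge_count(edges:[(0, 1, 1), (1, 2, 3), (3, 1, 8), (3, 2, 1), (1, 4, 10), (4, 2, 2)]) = 6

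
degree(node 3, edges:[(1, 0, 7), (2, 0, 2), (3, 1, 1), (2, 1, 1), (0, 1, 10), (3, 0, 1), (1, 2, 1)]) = incident: (3,1), (3,0)
= 2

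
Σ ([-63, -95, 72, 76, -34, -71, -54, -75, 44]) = -200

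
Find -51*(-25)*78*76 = 7558200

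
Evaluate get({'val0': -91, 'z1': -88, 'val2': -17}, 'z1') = -88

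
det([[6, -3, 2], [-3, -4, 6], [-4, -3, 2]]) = (1)*(6)*det([[-4, 6], [-3, 2]]) + (-1)*(-3)*det([[-3, 6], [-4, 2]]) + (1)*(2)*det([[-3, -4], [-4, -3]])
= 60 + 54 + -14
= 100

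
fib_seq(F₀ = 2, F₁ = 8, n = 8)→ [2, 8, 10, 18, 28, 46, 74, 120]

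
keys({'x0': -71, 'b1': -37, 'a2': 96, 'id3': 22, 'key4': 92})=['x0', 'b1', 'a2', 'id3', 'key4']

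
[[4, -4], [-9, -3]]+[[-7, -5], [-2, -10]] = [[-3, -9], [-11, -13]]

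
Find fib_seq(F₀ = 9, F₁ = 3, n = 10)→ [9, 3, 12, 15, 27, 42, 69, 111, 180, 291]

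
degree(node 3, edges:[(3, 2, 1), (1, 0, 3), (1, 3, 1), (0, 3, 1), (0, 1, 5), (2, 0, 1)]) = 3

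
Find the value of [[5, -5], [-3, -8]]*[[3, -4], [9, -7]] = C[0][0] = (5)*(3) + (-5)*(9) = -30
C[0][1] = (5)*(-4) + (-5)*(-7) = 15
C[1][0] = (-3)*(3) + (-8)*(9) = -81
C[1][1] = (-3)*(-4) + (-8)*(-7) = 68
= [[-30, 15], [-81, 68]]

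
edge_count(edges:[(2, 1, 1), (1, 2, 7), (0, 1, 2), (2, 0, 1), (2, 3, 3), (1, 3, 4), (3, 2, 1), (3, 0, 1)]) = 8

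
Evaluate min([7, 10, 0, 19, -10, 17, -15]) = -15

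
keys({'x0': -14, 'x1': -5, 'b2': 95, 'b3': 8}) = ['x0', 'x1', 'b2', 'b3']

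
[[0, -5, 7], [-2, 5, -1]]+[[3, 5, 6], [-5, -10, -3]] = [[3, 0, 13], [-7, -5, -4]]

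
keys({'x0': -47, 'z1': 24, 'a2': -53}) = ['x0', 'z1', 'a2']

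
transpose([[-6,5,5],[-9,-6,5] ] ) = [[-6, -9], [5, -6], [5, 5]]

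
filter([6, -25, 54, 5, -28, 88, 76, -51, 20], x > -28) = [6, -25, 54, 5, 88, 76, 20]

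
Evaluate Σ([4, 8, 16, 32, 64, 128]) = 252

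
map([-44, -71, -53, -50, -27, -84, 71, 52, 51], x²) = [1936, 5041, 2809, 2500, 729, 7056, 5041, 2704, 2601]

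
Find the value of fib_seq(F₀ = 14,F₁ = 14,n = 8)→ [14, 14, 28, 42, 70, 112, 182, 294]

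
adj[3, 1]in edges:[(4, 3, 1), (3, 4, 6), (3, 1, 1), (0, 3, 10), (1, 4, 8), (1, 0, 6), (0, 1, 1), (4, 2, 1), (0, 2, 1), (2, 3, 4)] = 1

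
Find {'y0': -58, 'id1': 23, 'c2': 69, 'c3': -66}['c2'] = 69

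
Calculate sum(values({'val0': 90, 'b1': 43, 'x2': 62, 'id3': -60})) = 90 + 43 + 62 + (-60)
= 135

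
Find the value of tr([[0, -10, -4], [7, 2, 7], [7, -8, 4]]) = diagonal: 0 + 2 + 4
= 6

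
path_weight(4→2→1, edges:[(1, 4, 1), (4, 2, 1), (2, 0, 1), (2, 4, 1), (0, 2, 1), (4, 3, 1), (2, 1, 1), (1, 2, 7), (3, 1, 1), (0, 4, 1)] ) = w(4→2)=1 + w(2→1)=1
= 2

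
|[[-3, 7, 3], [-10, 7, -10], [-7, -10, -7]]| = 894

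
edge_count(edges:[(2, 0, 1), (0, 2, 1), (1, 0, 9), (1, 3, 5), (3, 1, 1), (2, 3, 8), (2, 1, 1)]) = 7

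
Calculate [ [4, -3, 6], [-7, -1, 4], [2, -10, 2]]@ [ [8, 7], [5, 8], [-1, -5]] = [[11, -26], [-65, -77], [-36, -76]]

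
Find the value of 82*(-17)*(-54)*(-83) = -6247908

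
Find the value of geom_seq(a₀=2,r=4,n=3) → a_0 = 2*4^0 = 2
a_1 = 2*4^1 = 8
a_2 = 2*4^2 = 32
= [2, 8, 32]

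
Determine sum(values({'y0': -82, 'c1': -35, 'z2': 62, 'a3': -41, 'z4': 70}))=-26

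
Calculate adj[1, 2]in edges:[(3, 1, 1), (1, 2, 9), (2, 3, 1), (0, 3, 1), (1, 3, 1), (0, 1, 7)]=9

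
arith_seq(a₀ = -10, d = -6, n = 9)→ a_0 = -10 + 0*-6 = -10
a_1 = -10 + 1*-6 = -16
a_2 = -10 + 2*-6 = -22
...
= [-10, -16, -22, -28, -34, -40, -46, -52, -58]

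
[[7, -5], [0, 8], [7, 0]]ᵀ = [[7, 0, 7], [-5, 8, 0]]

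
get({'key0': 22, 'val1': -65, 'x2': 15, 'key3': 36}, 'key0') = 22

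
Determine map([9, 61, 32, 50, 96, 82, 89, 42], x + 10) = [19, 71, 42, 60, 106, 92, 99, 52]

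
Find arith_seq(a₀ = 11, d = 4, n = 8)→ [11, 15, 19, 23, 27, 31, 35, 39]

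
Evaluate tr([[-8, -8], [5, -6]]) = -14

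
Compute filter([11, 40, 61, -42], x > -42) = [11, 40, 61]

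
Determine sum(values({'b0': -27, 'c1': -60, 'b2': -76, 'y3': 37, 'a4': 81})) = (-27) + (-60) + (-76) + 37 + 81
= -45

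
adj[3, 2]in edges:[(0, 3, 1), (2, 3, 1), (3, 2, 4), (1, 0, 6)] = 4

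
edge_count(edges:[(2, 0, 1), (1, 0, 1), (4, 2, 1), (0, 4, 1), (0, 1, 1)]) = 5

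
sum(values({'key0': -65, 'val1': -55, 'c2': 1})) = -119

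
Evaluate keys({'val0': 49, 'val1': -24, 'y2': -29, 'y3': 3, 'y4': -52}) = ['val0', 'val1', 'y2', 'y3', 'y4']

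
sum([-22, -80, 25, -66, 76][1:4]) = -121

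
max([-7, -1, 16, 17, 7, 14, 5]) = 17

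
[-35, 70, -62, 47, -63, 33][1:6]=[70, -62, 47, -63, 33]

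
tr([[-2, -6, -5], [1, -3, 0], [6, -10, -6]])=diagonal: (-2) + (-3) + (-6)
= -11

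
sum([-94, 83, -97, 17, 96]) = 5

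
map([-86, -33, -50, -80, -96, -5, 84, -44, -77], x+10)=-86+10=-76, -33+10=-23, -50+10=-40, -80+10=-70, -96+10=-86, -5+10=5, 84+10=94, -44+10=-34, -77+10=-67
= [-76, -23, -40, -70, -86, 5, 94, -34, -67]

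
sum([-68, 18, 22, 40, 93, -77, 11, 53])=(-68) + 18 + 22 + 40 + 93 + (-77) + 11 + 53
= 92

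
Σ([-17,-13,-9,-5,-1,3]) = (-17) + (-13) + (-9) + (-5) + (-1) + 3
= -42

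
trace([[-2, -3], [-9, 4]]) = 2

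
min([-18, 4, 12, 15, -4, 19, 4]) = -18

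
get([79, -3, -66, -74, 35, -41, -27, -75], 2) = -66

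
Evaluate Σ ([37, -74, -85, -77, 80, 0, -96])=-215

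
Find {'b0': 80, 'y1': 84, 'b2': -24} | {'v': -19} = {'b0': 80, 'y1': 84, 'b2': -24, 'v': -19}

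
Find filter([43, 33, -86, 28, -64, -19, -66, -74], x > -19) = keep x where x > -19: 43✓, 33✓, -86✗, 28✓, -64✗, -19✗, -66✗, -74✗
= [43, 33, 28]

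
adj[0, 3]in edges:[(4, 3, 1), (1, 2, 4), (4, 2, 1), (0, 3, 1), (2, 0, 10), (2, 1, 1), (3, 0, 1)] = 1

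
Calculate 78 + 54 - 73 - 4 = 55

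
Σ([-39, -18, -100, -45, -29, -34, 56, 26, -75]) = (-39) + (-18) + (-100) + (-45) + (-29) + (-34) + 56 + 26 + (-75)
= -258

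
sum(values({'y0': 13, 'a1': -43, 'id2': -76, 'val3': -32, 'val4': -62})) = 13 + (-43) + (-76) + (-32) + (-62)
= -200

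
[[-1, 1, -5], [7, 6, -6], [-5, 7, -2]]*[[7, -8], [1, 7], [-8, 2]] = [[34, 5], [103, -26], [-12, 85]]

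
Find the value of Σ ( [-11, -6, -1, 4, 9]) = -5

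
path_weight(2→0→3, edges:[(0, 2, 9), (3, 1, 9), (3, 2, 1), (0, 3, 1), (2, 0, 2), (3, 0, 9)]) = 3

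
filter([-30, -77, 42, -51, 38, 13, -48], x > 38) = keep x where x > 38: -30✗, -77✗, 42✓, -51✗, 38✗, 13✗, -48✗
= [42]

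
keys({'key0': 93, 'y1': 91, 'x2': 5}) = ['key0', 'y1', 'x2']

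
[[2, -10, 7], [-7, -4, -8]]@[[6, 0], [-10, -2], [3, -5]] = C[0][0] = (2)*(6) + (-10)*(-10) + (7)*(3) = 133
C[0][1] = (2)*(0) + (-10)*(-2) + (7)*(-5) = -15
C[1][0] = (-7)*(6) + (-4)*(-10) + (-8)*(3) = -26
C[1][1] = (-7)*(0) + (-4)*(-2) + (-8)*(-5) = 48
= [[133, -15], [-26, 48]]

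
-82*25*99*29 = -5885550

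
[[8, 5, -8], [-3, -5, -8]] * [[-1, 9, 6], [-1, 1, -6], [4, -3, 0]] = [[-45, 101, 18], [-24, -8, 12]]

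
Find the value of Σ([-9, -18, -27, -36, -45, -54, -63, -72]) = (-9) + (-18) + (-27) + (-36) + (-45) + (-54) + (-63) + (-72)
= -324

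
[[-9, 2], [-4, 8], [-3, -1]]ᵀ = [[-9, -4, -3], [2, 8, -1]]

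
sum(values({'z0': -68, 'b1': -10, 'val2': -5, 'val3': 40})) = -43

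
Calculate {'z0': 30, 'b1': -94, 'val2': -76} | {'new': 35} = {'z0': 30, 'b1': -94, 'val2': -76, 'new': 35}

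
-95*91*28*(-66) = 15975960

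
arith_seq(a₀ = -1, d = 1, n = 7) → a_0 = -1 + 0*1 = -1
a_1 = -1 + 1*1 = 0
a_2 = -1 + 2*1 = 1
...
= [-1, 0, 1, 2, 3, 4, 5]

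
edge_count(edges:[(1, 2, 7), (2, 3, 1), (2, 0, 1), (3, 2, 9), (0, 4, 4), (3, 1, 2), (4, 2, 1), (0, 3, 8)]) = 8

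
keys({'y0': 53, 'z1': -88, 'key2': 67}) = ['y0', 'z1', 'key2']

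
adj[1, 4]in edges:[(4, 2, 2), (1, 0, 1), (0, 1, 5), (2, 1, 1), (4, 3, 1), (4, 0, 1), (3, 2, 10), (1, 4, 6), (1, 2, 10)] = 6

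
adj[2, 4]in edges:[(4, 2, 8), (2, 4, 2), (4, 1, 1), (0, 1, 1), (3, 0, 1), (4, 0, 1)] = 2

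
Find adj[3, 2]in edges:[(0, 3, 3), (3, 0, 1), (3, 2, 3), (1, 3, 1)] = 3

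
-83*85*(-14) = 98770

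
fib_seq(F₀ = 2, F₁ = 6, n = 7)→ F_2 = F_1 + F_0 = 8
F_3 = F_2 + F_1 = 14
F_4 = F_3 + F_2 = 22
...
= [2, 6, 8, 14, 22, 36, 58]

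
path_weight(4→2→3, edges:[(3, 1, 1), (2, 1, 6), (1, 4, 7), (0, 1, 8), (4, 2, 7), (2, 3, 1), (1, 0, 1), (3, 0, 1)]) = w(4→2)=7 + w(2→3)=1
= 8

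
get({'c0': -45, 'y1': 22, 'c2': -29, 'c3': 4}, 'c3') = 4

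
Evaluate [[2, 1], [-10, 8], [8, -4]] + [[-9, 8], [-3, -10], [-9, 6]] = [[-7, 9], [-13, -2], [-1, 2]]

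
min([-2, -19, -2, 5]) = -19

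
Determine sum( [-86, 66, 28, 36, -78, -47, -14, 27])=-68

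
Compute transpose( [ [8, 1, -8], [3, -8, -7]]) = [[8, 3], [1, -8], [-8, -7]]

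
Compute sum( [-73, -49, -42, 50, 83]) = (-73) + (-49) + (-42) + 50 + 83
= -31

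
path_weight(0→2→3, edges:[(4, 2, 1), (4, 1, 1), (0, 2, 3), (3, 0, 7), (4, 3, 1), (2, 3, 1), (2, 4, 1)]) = w(0→2)=3 + w(2→3)=1
= 4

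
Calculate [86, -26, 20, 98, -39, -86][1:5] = [-26, 20, 98, -39]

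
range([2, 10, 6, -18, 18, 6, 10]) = 36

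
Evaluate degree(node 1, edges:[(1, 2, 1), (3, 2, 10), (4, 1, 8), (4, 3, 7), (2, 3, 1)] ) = incident: (1,2), (4,1)
= 2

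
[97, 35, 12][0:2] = [97, 35]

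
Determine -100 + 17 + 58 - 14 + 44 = 5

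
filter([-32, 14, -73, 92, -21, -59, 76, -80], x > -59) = [-32, 14, 92, -21, 76]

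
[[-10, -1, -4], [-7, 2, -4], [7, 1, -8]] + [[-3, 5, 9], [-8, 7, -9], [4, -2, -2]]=[[-13, 4, 5], [-15, 9, -13], [11, -1, -10]]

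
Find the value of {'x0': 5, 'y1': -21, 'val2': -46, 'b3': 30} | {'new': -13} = {'x0': 5, 'y1': -21, 'val2': -46, 'b3': 30, 'new': -13}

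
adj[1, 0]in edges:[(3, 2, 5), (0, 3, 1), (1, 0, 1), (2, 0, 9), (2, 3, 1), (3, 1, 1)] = 1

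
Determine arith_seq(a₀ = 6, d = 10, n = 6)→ [6, 16, 26, 36, 46, 56]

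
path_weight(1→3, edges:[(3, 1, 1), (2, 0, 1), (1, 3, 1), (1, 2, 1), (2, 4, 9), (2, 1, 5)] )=1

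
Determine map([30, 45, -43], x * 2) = [60, 90, -86]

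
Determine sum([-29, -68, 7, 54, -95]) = (-29) + (-68) + 7 + 54 + (-95)
= -131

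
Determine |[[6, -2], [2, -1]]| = (6)*(-1) - (-2)*(2)
= -2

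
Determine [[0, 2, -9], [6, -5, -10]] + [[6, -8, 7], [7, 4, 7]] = [[6, -6, -2], [13, -1, -3]]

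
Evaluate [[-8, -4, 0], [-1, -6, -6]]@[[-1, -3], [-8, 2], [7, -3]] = [[40, 16], [7, 9]]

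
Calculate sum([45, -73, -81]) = -109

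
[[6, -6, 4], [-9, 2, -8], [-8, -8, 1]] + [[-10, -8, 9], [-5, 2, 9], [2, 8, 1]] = [[-4, -14, 13], [-14, 4, 1], [-6, 0, 2]]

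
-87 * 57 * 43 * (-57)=12154509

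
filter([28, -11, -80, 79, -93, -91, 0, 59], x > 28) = [79, 59]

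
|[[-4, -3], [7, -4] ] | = (-4)*(-4) - (-3)*(7)
= 37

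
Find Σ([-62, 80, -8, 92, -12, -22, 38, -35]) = (-62) + 80 + (-8) + 92 + (-12) + (-22) + 38 + (-35)
= 71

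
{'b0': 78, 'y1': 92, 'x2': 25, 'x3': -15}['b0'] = 78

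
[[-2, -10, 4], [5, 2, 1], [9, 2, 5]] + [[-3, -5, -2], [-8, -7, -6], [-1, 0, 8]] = [[-5, -15, 2], [-3, -5, -5], [8, 2, 13]]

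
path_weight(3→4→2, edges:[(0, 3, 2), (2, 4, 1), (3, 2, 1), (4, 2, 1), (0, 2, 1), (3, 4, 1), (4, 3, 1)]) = 2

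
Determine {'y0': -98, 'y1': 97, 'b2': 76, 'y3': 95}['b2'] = 76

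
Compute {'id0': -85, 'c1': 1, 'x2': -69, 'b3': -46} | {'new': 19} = {'id0': -85, 'c1': 1, 'x2': -69, 'b3': -46, 'new': 19}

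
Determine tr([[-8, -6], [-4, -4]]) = -12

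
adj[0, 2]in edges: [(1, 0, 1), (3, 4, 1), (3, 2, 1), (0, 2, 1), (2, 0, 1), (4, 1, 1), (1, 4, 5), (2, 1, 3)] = 1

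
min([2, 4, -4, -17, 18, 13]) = -17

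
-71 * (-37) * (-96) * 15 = -3782880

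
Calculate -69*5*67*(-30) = 693450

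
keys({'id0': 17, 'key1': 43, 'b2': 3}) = ['id0', 'key1', 'b2']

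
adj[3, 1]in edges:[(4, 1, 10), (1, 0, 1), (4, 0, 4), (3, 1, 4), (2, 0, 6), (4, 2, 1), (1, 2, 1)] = 4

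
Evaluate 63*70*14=61740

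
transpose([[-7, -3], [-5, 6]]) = [[-7, -5], [-3, 6]]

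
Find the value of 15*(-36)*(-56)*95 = 2872800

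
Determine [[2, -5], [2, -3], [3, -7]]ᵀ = [[2, 2, 3], [-5, -3, -7]]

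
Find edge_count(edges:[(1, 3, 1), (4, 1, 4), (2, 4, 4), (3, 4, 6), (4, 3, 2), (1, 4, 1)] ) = 6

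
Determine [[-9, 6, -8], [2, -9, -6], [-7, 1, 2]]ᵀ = [[-9, 2, -7], [6, -9, 1], [-8, -6, 2]]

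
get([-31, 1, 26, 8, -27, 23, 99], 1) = 1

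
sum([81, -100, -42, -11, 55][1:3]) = slice → [-100, -42]
(-100) + (-42)
= -142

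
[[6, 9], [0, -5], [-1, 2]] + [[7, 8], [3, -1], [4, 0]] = [[13, 17], [3, -6], [3, 2]]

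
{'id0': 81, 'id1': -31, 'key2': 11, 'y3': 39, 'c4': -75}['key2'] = 11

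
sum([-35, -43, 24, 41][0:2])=slice → [-35, -43]
(-35) + (-43)
= -78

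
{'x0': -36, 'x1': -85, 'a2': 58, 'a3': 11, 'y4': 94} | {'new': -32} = {'x0': -36, 'x1': -85, 'a2': 58, 'a3': 11, 'y4': 94, 'new': -32}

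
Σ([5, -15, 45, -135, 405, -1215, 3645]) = 2735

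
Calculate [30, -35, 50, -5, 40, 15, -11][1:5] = [-35, 50, -5, 40]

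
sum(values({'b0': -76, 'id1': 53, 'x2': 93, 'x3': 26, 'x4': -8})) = 88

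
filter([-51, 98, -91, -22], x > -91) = [-51, 98, -22]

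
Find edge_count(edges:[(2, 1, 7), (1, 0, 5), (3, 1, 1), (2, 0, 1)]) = 4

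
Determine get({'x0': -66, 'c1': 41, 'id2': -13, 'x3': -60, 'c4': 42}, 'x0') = -66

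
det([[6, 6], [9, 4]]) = (6)*(4) - (6)*(9)
= -30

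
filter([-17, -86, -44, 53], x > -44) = [-17, 53]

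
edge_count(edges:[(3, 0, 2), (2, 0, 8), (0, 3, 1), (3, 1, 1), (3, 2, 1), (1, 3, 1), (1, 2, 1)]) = 7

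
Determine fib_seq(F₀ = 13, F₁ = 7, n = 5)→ [13, 7, 20, 27, 47]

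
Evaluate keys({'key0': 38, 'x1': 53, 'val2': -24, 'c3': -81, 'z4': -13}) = ['key0', 'x1', 'val2', 'c3', 'z4']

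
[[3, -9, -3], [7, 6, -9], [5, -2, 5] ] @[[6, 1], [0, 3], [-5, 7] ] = C[0][0] = (3)*(6) + (-9)*(0) + (-3)*(-5) = 33
C[0][1] = (3)*(1) + (-9)*(3) + (-3)*(7) = -45
C[1][0] = (7)*(6) + (6)*(0) + (-9)*(-5) = 87
C[1][1] = (7)*(1) + (6)*(3) + (-9)*(7) = -38
C[2][0] = (5)*(6) + (-2)*(0) + (5)*(-5) = 5
C[2][1] = (5)*(1) + (-2)*(3) + (5)*(7) = 34
= [[33, -45], [87, -38], [5, 34]]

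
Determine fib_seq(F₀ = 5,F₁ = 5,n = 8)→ [5, 5, 10, 15, 25, 40, 65, 105]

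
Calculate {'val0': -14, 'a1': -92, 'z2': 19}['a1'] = -92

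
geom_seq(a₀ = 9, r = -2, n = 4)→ [9, -18, 36, -72]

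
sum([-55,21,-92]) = (-55) + 21 + (-92)
= -126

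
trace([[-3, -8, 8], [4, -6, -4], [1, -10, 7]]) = -2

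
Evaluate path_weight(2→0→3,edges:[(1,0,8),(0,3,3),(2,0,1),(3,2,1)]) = w(2→0)=1 + w(0→3)=3
= 4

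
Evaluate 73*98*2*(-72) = -1030176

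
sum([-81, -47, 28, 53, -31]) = (-81) + (-47) + 28 + 53 + (-31)
= -78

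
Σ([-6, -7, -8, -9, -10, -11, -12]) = -63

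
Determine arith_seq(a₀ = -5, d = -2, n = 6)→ [-5, -7, -9, -11, -13, -15]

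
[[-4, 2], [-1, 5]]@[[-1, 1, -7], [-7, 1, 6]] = [[-10, -2, 40], [-34, 4, 37]]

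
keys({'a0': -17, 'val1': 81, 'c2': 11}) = ['a0', 'val1', 'c2']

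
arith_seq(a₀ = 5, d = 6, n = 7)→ [5, 11, 17, 23, 29, 35, 41]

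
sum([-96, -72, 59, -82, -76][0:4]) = -191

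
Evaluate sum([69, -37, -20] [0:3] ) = 12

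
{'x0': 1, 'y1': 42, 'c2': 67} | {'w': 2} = {'x0': 1, 'y1': 42, 'c2': 67, 'w': 2}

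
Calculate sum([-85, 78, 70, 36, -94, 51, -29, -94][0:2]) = slice → [-85, 78]
(-85) + 78
= -7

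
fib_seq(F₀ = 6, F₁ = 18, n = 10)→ [6, 18, 24, 42, 66, 108, 174, 282, 456, 738]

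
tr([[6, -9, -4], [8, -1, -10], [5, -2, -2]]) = 3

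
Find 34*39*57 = 75582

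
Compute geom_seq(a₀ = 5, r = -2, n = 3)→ [5, -10, 20]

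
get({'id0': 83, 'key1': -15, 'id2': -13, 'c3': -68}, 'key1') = -15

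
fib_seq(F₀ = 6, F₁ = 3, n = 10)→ [6, 3, 9, 12, 21, 33, 54, 87, 141, 228]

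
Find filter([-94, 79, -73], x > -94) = [79, -73]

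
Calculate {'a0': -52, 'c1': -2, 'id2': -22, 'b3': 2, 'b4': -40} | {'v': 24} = {'a0': -52, 'c1': -2, 'id2': -22, 'b3': 2, 'b4': -40, 'v': 24}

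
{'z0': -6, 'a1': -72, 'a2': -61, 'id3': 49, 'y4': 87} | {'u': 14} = {'z0': -6, 'a1': -72, 'a2': -61, 'id3': 49, 'y4': 87, 'u': 14}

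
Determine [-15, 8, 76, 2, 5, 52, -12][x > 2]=[8, 76, 5, 52]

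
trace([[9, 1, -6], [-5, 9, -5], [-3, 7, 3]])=21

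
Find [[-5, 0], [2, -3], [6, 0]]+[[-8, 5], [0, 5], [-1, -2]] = [[-13, 5], [2, 2], [5, -2]]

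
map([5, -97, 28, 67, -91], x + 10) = [15, -87, 38, 77, -81]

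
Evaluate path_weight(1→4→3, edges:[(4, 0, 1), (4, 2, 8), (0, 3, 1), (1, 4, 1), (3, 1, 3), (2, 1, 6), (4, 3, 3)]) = 4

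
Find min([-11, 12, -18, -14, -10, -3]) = -18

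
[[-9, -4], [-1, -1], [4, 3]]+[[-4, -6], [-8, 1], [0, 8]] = [[-13, -10], [-9, 0], [4, 11]]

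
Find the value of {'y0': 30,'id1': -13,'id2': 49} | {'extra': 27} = {'y0': 30, 'id1': -13, 'id2': 49, 'extra': 27}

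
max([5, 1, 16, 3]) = 16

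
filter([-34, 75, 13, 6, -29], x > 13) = keep x where x > 13: -34✗, 75✓, 13✗, 6✗, -29✗
= [75]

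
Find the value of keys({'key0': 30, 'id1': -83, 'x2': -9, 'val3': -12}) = ['key0', 'id1', 'x2', 'val3']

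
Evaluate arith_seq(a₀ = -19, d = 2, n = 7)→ a_0 = -19 + 0*2 = -19
a_1 = -19 + 1*2 = -17
a_2 = -19 + 2*2 = -15
...
= [-19, -17, -15, -13, -11, -9, -7]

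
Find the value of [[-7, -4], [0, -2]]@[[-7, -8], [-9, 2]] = C[0][0] = (-7)*(-7) + (-4)*(-9) = 85
C[0][1] = (-7)*(-8) + (-4)*(2) = 48
C[1][0] = (0)*(-7) + (-2)*(-9) = 18
C[1][1] = (0)*(-8) + (-2)*(2) = -4
= [[85, 48], [18, -4]]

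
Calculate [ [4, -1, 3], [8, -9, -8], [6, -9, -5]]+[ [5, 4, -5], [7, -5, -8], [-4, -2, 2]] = [[9, 3, -2], [15, -14, -16], [2, -11, -3]]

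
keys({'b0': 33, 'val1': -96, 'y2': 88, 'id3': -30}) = ['b0', 'val1', 'y2', 'id3']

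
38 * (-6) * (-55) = 12540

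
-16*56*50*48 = -2150400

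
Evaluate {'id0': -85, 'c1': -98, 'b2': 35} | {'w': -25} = {'id0': -85, 'c1': -98, 'b2': 35, 'w': -25}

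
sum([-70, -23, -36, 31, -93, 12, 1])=(-70) + (-23) + (-36) + 31 + (-93) + 12 + 1
= -178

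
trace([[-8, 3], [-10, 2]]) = diagonal: (-8) + 2
= -6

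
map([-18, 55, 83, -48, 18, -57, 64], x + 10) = -18+10=-8, 55+10=65, 83+10=93, -48+10=-38, 18+10=28, -57+10=-47, 64+10=74
= [-8, 65, 93, -38, 28, -47, 74]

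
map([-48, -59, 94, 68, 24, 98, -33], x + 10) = -48+10=-38, -59+10=-49, 94+10=104, 68+10=78, 24+10=34, 98+10=108, -33+10=-23
= [-38, -49, 104, 78, 34, 108, -23]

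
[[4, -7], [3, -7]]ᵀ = [[4, 3], [-7, -7]]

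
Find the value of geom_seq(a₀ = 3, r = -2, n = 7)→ a_0 = 3*(-2)^0 = 3
a_1 = 3*(-2)^1 = -6
a_2 = 3*(-2)^2 = 12
...
= [3, -6, 12, -24, 48, -96, 192]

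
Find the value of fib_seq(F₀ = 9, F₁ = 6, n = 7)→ [9, 6, 15, 21, 36, 57, 93]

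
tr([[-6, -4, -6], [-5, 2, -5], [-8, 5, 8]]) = 4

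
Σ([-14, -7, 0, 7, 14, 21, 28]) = (-14) + (-7) + 0 + 7 + 14 + 21 + 28
= 49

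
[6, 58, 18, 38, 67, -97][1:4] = [58, 18, 38]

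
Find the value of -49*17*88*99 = -7257096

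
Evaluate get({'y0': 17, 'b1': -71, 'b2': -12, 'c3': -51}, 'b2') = -12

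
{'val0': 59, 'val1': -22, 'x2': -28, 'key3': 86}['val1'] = -22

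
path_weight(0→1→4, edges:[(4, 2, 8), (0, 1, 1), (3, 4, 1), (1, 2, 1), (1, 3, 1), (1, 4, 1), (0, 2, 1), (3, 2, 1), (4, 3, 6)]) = 2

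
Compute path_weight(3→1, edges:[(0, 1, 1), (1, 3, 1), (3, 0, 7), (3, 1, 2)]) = 2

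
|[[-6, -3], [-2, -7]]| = 36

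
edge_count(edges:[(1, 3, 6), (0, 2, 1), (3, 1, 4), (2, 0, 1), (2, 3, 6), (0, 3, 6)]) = 6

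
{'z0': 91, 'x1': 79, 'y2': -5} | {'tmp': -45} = {'z0': 91, 'x1': 79, 'y2': -5, 'tmp': -45}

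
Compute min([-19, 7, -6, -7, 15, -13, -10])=-19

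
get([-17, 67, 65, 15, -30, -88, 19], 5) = -88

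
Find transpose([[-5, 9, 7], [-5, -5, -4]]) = [[-5, -5], [9, -5], [7, -4]]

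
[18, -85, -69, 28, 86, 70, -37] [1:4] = [-85, -69, 28]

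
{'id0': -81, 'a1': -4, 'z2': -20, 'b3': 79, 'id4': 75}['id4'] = 75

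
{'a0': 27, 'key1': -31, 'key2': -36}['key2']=-36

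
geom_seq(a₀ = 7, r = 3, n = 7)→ a_0 = 7*3^0 = 7
a_1 = 7*3^1 = 21
a_2 = 7*3^2 = 63
...
= [7, 21, 63, 189, 567, 1701, 5103]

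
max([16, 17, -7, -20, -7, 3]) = 17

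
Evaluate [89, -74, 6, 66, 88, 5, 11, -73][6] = 11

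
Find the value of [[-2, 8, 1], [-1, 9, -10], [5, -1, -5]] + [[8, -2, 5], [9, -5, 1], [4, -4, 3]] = [[6, 6, 6], [8, 4, -9], [9, -5, -2]]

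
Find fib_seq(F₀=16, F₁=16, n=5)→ F_2 = F_1 + F_0 = 32
F_3 = F_2 + F_1 = 48
F_4 = F_3 + F_2 = 80
= [16, 16, 32, 48, 80]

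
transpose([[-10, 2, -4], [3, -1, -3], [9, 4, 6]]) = [[-10, 3, 9], [2, -1, 4], [-4, -3, 6]]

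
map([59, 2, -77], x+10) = 59+10=69, 2+10=12, -77+10=-67
= [69, 12, -67]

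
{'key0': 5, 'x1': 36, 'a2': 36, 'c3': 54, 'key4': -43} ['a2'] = 36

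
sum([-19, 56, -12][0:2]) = 37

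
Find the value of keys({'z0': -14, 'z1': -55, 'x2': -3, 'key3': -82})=['z0', 'z1', 'x2', 'key3']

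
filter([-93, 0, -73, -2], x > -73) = [0, -2]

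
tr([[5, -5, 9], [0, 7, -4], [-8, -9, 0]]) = 12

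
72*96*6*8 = 331776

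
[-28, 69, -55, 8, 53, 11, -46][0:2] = [-28, 69]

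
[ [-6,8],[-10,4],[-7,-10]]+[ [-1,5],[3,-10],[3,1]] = [[-7, 13], [-7, -6], [-4, -9]]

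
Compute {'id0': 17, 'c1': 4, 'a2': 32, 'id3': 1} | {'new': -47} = {'id0': 17, 'c1': 4, 'a2': 32, 'id3': 1, 'new': -47}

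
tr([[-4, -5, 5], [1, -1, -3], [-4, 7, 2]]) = diagonal: (-4) + (-1) + 2
= -3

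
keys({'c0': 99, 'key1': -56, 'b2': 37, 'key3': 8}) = ['c0', 'key1', 'b2', 'key3']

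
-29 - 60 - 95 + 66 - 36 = -154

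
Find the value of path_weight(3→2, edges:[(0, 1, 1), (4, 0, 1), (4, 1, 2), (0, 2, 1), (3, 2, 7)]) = w(3→2)=7
= 7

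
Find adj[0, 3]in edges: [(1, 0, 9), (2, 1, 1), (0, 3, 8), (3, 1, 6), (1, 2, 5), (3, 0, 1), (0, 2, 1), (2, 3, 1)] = 8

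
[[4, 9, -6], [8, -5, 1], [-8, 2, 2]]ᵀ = [[4, 8, -8], [9, -5, 2], [-6, 1, 2]]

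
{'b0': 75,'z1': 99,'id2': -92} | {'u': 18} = {'b0': 75, 'z1': 99, 'id2': -92, 'u': 18}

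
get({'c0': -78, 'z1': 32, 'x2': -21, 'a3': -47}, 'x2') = -21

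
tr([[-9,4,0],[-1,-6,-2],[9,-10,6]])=-9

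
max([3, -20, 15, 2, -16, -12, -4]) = 15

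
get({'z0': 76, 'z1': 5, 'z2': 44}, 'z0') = 76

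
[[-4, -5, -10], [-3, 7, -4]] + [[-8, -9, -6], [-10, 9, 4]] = [[-12, -14, -16], [-13, 16, 0]]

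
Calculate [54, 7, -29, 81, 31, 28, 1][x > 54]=[81]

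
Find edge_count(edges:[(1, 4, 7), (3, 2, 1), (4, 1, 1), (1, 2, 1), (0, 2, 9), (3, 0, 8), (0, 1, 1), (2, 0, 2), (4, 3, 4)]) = 9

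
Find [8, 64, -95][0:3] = [8, 64, -95]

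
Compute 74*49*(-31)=-112406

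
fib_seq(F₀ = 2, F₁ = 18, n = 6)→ [2, 18, 20, 38, 58, 96]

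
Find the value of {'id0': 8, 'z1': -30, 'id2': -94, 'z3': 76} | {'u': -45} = {'id0': 8, 'z1': -30, 'id2': -94, 'z3': 76, 'u': -45}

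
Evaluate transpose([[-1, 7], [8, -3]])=[[-1, 8], [7, -3]]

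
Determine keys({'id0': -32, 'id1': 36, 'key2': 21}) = ['id0', 'id1', 'key2']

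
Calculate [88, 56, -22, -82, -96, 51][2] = -22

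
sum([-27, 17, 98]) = (-27) + 17 + 98
= 88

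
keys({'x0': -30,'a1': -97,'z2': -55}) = ['x0', 'a1', 'z2']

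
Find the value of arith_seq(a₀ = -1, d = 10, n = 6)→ a_0 = -1 + 0*10 = -1
a_1 = -1 + 1*10 = 9
a_2 = -1 + 2*10 = 19
...
= [-1, 9, 19, 29, 39, 49]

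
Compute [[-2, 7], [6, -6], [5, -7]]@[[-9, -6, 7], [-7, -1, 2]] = C[0][0] = (-2)*(-9) + (7)*(-7) = -31
C[0][1] = (-2)*(-6) + (7)*(-1) = 5
C[0][2] = (-2)*(7) + (7)*(2) = 0
C[1][0] = (6)*(-9) + (-6)*(-7) = -12
C[1][1] = (6)*(-6) + (-6)*(-1) = -30
C[1][2] = (6)*(7) + (-6)*(2) = 30
... (3 more cells)
= [[-31, 5, 0], [-12, -30, 30], [4, -23, 21]]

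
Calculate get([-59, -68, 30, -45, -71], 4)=-71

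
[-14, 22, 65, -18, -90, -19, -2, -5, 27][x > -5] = keep x where x > -5: -14✗, 22✓, 65✓, -18✗, -90✗, -19✗, -2✓, -5✗, 27✓
= [22, 65, -2, 27]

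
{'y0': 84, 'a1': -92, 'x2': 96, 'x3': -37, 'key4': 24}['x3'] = -37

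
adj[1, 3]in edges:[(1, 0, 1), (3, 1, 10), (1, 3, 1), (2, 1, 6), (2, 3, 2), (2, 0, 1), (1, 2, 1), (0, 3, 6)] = 1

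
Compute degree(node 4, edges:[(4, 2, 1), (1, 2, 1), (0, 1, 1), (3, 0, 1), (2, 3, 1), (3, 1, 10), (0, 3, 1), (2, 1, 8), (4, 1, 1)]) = incident: (4,2), (4,1)
= 2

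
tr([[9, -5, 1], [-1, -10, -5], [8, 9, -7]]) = -8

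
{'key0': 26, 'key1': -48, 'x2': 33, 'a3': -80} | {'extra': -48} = {'key0': 26, 'key1': -48, 'x2': 33, 'a3': -80, 'extra': -48}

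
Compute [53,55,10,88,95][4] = 95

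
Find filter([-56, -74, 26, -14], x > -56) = keep x where x > -56: -56✗, -74✗, 26✓, -14✓
= [26, -14]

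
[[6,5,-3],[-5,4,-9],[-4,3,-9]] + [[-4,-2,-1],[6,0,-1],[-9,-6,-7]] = [[2, 3, -4], [1, 4, -10], [-13, -3, -16]]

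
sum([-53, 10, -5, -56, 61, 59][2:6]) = 59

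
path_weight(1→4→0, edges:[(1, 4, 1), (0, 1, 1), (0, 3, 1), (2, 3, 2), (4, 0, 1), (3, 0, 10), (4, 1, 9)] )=2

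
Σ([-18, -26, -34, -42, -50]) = (-18) + (-26) + (-34) + (-42) + (-50)
= -170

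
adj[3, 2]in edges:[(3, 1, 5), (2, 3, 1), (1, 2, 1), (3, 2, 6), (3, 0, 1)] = 6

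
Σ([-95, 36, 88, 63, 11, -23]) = 80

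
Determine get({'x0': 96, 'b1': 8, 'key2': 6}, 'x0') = 96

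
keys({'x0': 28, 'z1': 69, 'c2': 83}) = ['x0', 'z1', 'c2']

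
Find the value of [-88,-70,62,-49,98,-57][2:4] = [62, -49]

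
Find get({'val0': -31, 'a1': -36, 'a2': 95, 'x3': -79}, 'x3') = -79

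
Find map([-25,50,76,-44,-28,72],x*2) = [-50, 100, 152, -88, -56, 144]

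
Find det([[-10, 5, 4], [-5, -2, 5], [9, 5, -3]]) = 312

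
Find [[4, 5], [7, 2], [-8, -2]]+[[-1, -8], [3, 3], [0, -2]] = [[3, -3], [10, 5], [-8, -4]]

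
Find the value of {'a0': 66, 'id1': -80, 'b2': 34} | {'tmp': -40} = {'a0': 66, 'id1': -80, 'b2': 34, 'tmp': -40}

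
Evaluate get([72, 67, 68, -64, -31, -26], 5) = -26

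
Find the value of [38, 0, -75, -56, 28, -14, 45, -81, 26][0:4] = [38, 0, -75, -56]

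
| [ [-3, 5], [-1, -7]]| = (-3)*(-7) - (5)*(-1)
= 26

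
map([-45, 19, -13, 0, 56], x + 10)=[-35, 29, -3, 10, 66]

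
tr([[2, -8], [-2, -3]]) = diagonal: 2 + (-3)
= -1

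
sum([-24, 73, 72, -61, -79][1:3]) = slice → [73, 72]
73 + 72
= 145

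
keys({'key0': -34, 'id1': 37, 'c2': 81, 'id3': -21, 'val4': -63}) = ['key0', 'id1', 'c2', 'id3', 'val4']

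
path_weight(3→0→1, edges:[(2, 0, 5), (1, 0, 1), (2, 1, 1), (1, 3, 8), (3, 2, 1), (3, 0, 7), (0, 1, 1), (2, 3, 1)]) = w(3→0)=7 + w(0→1)=1
= 8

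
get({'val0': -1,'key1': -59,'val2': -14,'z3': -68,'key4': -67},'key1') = -59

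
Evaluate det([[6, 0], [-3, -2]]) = (6)*(-2) - (0)*(-3)
= -12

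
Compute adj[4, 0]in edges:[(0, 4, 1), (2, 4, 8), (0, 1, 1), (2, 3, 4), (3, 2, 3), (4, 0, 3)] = 3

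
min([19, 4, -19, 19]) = -19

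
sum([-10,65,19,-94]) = -20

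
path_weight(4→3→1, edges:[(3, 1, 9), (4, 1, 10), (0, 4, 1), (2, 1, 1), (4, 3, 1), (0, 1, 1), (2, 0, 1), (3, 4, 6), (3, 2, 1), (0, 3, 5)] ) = w(4→3)=1 + w(3→1)=9
= 10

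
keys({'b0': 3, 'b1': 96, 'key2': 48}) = ['b0', 'b1', 'key2']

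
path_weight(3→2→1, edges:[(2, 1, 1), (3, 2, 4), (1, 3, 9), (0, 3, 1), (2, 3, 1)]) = 5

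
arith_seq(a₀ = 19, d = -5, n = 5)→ [19, 14, 9, 4, -1]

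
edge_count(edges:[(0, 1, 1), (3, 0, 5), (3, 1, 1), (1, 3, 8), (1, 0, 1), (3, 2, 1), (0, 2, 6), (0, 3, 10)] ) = 8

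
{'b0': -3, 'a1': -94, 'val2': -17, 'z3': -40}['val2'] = -17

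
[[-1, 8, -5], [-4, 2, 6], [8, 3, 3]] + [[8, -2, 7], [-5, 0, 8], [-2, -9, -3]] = [[7, 6, 2], [-9, 2, 14], [6, -6, 0]]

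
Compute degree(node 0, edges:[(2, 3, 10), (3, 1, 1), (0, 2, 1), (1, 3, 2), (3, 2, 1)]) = incident: (0,2)
= 1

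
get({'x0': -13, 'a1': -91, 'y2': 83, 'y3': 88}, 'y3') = 88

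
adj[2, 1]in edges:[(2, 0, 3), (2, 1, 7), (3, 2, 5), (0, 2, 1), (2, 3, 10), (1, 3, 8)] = 7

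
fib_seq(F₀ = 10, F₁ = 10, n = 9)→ F_2 = F_1 + F_0 = 20
F_3 = F_2 + F_1 = 30
F_4 = F_3 + F_2 = 50
...
= [10, 10, 20, 30, 50, 80, 130, 210, 340]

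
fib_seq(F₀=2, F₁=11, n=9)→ F_2 = F_1 + F_0 = 13
F_3 = F_2 + F_1 = 24
F_4 = F_3 + F_2 = 37
...
= [2, 11, 13, 24, 37, 61, 98, 159, 257]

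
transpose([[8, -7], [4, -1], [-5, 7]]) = [[8, 4, -5], [-7, -1, 7]]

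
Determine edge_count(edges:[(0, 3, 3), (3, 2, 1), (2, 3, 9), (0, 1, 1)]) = 4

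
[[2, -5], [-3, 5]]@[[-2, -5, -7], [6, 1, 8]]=C[0][0] = (2)*(-2) + (-5)*(6) = -34
C[0][1] = (2)*(-5) + (-5)*(1) = -15
C[0][2] = (2)*(-7) + (-5)*(8) = -54
C[1][0] = (-3)*(-2) + (5)*(6) = 36
C[1][1] = (-3)*(-5) + (5)*(1) = 20
C[1][2] = (-3)*(-7) + (5)*(8) = 61
= [[-34, -15, -54], [36, 20, 61]]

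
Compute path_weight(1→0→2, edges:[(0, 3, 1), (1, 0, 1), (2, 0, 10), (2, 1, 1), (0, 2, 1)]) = 2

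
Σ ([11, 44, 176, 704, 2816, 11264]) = 15015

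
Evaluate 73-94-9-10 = -40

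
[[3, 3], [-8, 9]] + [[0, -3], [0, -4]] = [[3, 0], [-8, 5]]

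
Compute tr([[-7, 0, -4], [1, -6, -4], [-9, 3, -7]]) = -20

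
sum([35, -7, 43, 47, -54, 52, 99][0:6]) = 116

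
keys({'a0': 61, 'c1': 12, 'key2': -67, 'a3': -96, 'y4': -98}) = ['a0', 'c1', 'key2', 'a3', 'y4']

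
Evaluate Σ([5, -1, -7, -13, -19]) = -35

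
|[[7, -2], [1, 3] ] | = (7)*(3) - (-2)*(1)
= 23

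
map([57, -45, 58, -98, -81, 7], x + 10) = [67, -35, 68, -88, -71, 17]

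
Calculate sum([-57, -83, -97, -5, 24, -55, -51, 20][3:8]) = -67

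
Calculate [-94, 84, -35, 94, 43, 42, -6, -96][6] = -6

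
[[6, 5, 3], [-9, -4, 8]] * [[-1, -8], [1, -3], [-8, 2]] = C[0][0] = (6)*(-1) + (5)*(1) + (3)*(-8) = -25
C[0][1] = (6)*(-8) + (5)*(-3) + (3)*(2) = -57
C[1][0] = (-9)*(-1) + (-4)*(1) + (8)*(-8) = -59
C[1][1] = (-9)*(-8) + (-4)*(-3) + (8)*(2) = 100
= [[-25, -57], [-59, 100]]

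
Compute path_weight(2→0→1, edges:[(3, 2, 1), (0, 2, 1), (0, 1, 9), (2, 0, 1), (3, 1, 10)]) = w(2→0)=1 + w(0→1)=9
= 10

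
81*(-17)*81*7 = -780759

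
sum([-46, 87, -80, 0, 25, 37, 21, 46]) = 90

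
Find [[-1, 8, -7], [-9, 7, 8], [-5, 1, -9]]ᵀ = [[-1, -9, -5], [8, 7, 1], [-7, 8, -9]]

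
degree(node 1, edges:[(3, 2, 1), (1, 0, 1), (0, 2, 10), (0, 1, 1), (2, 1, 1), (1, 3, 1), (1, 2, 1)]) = incident: (1,0), (0,1), (2,1), (1,3), (1,2)
= 5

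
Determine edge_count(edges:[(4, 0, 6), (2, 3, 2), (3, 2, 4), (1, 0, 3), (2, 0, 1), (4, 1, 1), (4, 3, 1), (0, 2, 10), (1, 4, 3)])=9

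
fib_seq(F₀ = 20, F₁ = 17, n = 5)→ F_2 = F_1 + F_0 = 37
F_3 = F_2 + F_1 = 54
F_4 = F_3 + F_2 = 91
= [20, 17, 37, 54, 91]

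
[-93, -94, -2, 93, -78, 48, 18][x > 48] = [93]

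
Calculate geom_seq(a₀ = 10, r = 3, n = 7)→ [10, 30, 90, 270, 810, 2430, 7290]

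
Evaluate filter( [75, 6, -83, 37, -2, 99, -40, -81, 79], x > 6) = [75, 37, 99, 79]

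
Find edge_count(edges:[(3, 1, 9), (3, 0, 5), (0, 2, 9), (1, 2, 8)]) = 4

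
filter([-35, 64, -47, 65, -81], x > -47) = keep x where x > -47: -35✓, 64✓, -47✗, 65✓, -81✗
= [-35, 64, 65]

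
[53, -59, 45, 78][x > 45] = [53, 78]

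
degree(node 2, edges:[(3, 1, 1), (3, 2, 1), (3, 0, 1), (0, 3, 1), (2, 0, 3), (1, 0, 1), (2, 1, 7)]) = incident: (3,2), (2,0), (2,1)
= 3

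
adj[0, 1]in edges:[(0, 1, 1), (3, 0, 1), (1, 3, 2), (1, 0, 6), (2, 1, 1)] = 1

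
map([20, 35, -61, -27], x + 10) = [30, 45, -51, -17]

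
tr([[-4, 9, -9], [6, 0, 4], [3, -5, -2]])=-6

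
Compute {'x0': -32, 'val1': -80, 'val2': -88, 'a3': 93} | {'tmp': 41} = {'x0': -32, 'val1': -80, 'val2': -88, 'a3': 93, 'tmp': 41}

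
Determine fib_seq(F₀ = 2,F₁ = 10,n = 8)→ [2, 10, 12, 22, 34, 56, 90, 146]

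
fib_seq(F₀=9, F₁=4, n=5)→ [9, 4, 13, 17, 30]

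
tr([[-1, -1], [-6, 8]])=7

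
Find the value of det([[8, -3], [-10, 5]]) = 10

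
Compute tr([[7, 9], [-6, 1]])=8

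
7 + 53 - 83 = -23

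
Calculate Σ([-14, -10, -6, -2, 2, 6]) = -24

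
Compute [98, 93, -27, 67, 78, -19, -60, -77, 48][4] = 78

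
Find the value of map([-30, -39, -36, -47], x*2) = [-60, -78, -72, -94]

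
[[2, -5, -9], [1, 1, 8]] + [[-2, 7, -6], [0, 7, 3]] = [[0, 2, -15], [1, 8, 11]]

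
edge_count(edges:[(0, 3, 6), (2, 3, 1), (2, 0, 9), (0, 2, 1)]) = 4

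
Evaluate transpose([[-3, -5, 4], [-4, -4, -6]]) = [[-3, -4], [-5, -4], [4, -6]]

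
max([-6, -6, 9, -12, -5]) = 9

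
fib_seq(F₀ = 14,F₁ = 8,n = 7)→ [14, 8, 22, 30, 52, 82, 134]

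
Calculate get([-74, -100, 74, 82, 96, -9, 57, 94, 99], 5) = -9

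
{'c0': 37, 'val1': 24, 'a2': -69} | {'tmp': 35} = {'c0': 37, 'val1': 24, 'a2': -69, 'tmp': 35}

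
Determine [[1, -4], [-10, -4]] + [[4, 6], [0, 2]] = [[5, 2], [-10, -2]]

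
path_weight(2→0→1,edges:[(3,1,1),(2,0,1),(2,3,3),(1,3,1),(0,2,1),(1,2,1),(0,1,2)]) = 3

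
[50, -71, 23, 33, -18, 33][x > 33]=keep x where x > 33: 50✓, -71✗, 23✗, 33✗, -18✗, 33✗
= [50]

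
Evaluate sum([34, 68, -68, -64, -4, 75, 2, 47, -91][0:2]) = slice → [34, 68]
34 + 68
= 102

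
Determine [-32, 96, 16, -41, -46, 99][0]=-32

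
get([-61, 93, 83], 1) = 93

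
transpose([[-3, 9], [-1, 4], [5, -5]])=[[-3, -1, 5], [9, 4, -5]]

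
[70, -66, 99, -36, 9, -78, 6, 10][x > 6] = [70, 99, 9, 10]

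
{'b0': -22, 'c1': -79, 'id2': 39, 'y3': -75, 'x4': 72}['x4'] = 72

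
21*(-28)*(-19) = 11172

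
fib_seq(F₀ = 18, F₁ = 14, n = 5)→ F_2 = F_1 + F_0 = 32
F_3 = F_2 + F_1 = 46
F_4 = F_3 + F_2 = 78
= [18, 14, 32, 46, 78]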